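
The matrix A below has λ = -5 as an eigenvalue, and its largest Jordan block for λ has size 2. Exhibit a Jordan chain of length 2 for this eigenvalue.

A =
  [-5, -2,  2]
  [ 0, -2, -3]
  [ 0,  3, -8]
A Jordan chain for λ = -5 of length 2:
v_1 = (-2, 3, 3)ᵀ
v_2 = (0, 1, 0)ᵀ

Let N = A − (-5)·I. We want v_2 with N^2 v_2 = 0 but N^1 v_2 ≠ 0; then v_{j-1} := N · v_j for j = 2, …, 2.

Pick v_2 = (0, 1, 0)ᵀ.
Then v_1 = N · v_2 = (-2, 3, 3)ᵀ.

Sanity check: (A − (-5)·I) v_1 = (0, 0, 0)ᵀ = 0. ✓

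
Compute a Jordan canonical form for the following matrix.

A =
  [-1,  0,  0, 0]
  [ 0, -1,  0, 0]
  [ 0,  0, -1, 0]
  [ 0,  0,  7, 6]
J_1(-1) ⊕ J_1(-1) ⊕ J_1(-1) ⊕ J_1(6)

The characteristic polynomial is
  det(x·I − A) = x^4 - 3*x^3 - 15*x^2 - 17*x - 6 = (x - 6)*(x + 1)^3

Eigenvalues and multiplicities (the geometric multiplicity of λ is n − rank(A − λI), which equals the number of Jordan blocks for λ):
  λ = -1: algebraic multiplicity = 3, geometric multiplicity = 3
  λ = 6: algebraic multiplicity = 1, geometric multiplicity = 1

Determining the block sizes for each eigenvalue:
  λ = -1: gm = am = 3, so every block has size 1 → block sizes [1, 1, 1]
  λ = 6: one block (gm = 1), so the single block has size am = 1 → block sizes [1]

Assembling the blocks gives a Jordan form
J =
  [-1,  0,  0, 0]
  [ 0, -1,  0, 0]
  [ 0,  0, -1, 0]
  [ 0,  0,  0, 6]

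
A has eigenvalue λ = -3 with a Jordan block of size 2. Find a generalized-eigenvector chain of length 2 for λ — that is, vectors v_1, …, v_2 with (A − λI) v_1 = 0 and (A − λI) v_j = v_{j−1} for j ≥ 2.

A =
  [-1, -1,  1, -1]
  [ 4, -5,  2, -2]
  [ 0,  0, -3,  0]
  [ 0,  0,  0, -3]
A Jordan chain for λ = -3 of length 2:
v_1 = (2, 4, 0, 0)ᵀ
v_2 = (1, 0, 0, 0)ᵀ

Let N = A − (-3)·I. We want v_2 with N^2 v_2 = 0 but N^1 v_2 ≠ 0; then v_{j-1} := N · v_j for j = 2, …, 2.

Pick v_2 = (1, 0, 0, 0)ᵀ.
Then v_1 = N · v_2 = (2, 4, 0, 0)ᵀ.

Sanity check: (A − (-3)·I) v_1 = (0, 0, 0, 0)ᵀ = 0. ✓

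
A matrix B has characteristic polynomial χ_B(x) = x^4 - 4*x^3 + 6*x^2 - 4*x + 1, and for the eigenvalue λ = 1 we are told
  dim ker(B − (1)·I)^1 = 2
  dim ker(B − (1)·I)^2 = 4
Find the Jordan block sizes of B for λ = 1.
Block sizes for λ = 1: [2, 2]

From the dimensions of kernels of powers, the number of Jordan blocks of size at least j is d_j − d_{j−1} where d_j = dim ker(N^j) (with d_0 = 0). Computing the differences gives [2, 2].
The number of blocks of size exactly k is (#blocks of size ≥ k) − (#blocks of size ≥ k + 1), so the partition is: 2 block(s) of size 2.
In nonincreasing order the block sizes are [2, 2].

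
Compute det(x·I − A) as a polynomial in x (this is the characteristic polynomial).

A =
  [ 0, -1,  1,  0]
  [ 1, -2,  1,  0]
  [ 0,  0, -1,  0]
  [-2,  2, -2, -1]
x^4 + 4*x^3 + 6*x^2 + 4*x + 1

Expanding det(x·I − A) (e.g. by cofactor expansion or by noting that A is similar to its Jordan form J, which has the same characteristic polynomial as A) gives
  χ_A(x) = x^4 + 4*x^3 + 6*x^2 + 4*x + 1
which factors as (x + 1)^4. The eigenvalues (with algebraic multiplicities) are λ = -1 with multiplicity 4.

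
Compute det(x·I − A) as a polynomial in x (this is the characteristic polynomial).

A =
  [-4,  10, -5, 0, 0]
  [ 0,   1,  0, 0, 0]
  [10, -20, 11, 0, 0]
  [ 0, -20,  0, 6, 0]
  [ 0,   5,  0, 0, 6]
x^5 - 20*x^4 + 145*x^3 - 450*x^2 + 540*x - 216

Expanding det(x·I − A) (e.g. by cofactor expansion or by noting that A is similar to its Jordan form J, which has the same characteristic polynomial as A) gives
  χ_A(x) = x^5 - 20*x^4 + 145*x^3 - 450*x^2 + 540*x - 216
which factors as (x - 6)^3*(x - 1)^2. The eigenvalues (with algebraic multiplicities) are λ = 1 with multiplicity 2, λ = 6 with multiplicity 3.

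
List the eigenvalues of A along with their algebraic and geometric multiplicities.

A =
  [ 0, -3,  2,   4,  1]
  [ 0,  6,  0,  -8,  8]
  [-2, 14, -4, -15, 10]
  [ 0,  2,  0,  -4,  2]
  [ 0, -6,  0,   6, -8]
λ = -2: alg = 5, geom = 3

Step 1 — factor the characteristic polynomial to read off the algebraic multiplicities:
  χ_A(x) = (x + 2)^5

Step 2 — compute geometric multiplicities via the rank-nullity identity g(λ) = n − rank(A − λI):
  rank(A − (-2)·I) = 2, so dim ker(A − (-2)·I) = n − 2 = 3

Summary:
  λ = -2: algebraic multiplicity = 5, geometric multiplicity = 3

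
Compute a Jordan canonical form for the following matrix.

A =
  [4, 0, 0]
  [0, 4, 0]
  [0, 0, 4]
J_1(4) ⊕ J_1(4) ⊕ J_1(4)

The characteristic polynomial is
  det(x·I − A) = x^3 - 12*x^2 + 48*x - 64 = (x - 4)^3

Eigenvalues and multiplicities (the geometric multiplicity of λ is n − rank(A − λI), which equals the number of Jordan blocks for λ):
  λ = 4: algebraic multiplicity = 3, geometric multiplicity = 3

Determining the block sizes for each eigenvalue:
  λ = 4: gm = am = 3, so every block has size 1 → block sizes [1, 1, 1]

Assembling the blocks gives a Jordan form
J =
  [4, 0, 0]
  [0, 4, 0]
  [0, 0, 4]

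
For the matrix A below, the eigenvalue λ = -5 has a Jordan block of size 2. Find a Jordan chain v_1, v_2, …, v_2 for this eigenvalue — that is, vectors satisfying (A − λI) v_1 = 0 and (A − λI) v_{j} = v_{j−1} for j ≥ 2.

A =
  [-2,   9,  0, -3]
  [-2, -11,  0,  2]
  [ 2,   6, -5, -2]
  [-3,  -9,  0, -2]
A Jordan chain for λ = -5 of length 2:
v_1 = (3, -2, 2, -3)ᵀ
v_2 = (1, 0, 0, 0)ᵀ

Let N = A − (-5)·I. We want v_2 with N^2 v_2 = 0 but N^1 v_2 ≠ 0; then v_{j-1} := N · v_j for j = 2, …, 2.

Pick v_2 = (1, 0, 0, 0)ᵀ.
Then v_1 = N · v_2 = (3, -2, 2, -3)ᵀ.

Sanity check: (A − (-5)·I) v_1 = (0, 0, 0, 0)ᵀ = 0. ✓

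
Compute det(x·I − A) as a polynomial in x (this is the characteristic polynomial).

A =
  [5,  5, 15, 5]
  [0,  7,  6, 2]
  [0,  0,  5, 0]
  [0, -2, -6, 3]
x^4 - 20*x^3 + 150*x^2 - 500*x + 625

Expanding det(x·I − A) (e.g. by cofactor expansion or by noting that A is similar to its Jordan form J, which has the same characteristic polynomial as A) gives
  χ_A(x) = x^4 - 20*x^3 + 150*x^2 - 500*x + 625
which factors as (x - 5)^4. The eigenvalues (with algebraic multiplicities) are λ = 5 with multiplicity 4.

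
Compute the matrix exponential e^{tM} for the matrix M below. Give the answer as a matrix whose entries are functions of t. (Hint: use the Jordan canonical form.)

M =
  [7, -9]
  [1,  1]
e^{tM} =
  [3*t*exp(4*t) + exp(4*t), -9*t*exp(4*t)]
  [t*exp(4*t), -3*t*exp(4*t) + exp(4*t)]

Strategy: write M = P · J · P⁻¹ where J is a Jordan canonical form, so e^{tM} = P · e^{tJ} · P⁻¹, and e^{tJ} can be computed block-by-block.

M has Jordan form
J =
  [4, 1]
  [0, 4]
(up to reordering of blocks).

Per-block formulas:
  For a 2×2 Jordan block J_2(4): exp(t · J_2(4)) = e^(4t)·(I + t·N), where N is the 2×2 nilpotent shift.

After assembling e^{tJ} and conjugating by P, we get:

e^{tM} =
  [3*t*exp(4*t) + exp(4*t), -9*t*exp(4*t)]
  [t*exp(4*t), -3*t*exp(4*t) + exp(4*t)]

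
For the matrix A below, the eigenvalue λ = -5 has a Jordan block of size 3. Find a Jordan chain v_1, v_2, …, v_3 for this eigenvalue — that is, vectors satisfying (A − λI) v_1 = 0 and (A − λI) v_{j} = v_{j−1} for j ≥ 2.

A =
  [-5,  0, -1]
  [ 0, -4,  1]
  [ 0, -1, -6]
A Jordan chain for λ = -5 of length 3:
v_1 = (1, 0, 0)ᵀ
v_2 = (0, 1, -1)ᵀ
v_3 = (0, 1, 0)ᵀ

Let N = A − (-5)·I. We want v_3 with N^3 v_3 = 0 but N^2 v_3 ≠ 0; then v_{j-1} := N · v_j for j = 3, …, 2.

Pick v_3 = (0, 1, 0)ᵀ.
Then v_2 = N · v_3 = (0, 1, -1)ᵀ.
Then v_1 = N · v_2 = (1, 0, 0)ᵀ.

Sanity check: (A − (-5)·I) v_1 = (0, 0, 0)ᵀ = 0. ✓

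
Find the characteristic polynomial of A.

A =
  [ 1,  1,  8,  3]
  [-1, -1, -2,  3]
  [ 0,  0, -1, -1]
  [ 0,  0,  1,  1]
x^4

Expanding det(x·I − A) (e.g. by cofactor expansion or by noting that A is similar to its Jordan form J, which has the same characteristic polynomial as A) gives
  χ_A(x) = x^4
which factors as x^4. The eigenvalues (with algebraic multiplicities) are λ = 0 with multiplicity 4.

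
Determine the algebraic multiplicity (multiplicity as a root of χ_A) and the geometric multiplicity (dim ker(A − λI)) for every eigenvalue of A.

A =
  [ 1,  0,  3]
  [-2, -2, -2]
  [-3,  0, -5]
λ = -2: alg = 3, geom = 2

Step 1 — factor the characteristic polynomial to read off the algebraic multiplicities:
  χ_A(x) = (x + 2)^3

Step 2 — compute geometric multiplicities via the rank-nullity identity g(λ) = n − rank(A − λI):
  rank(A − (-2)·I) = 1, so dim ker(A − (-2)·I) = n − 1 = 2

Summary:
  λ = -2: algebraic multiplicity = 3, geometric multiplicity = 2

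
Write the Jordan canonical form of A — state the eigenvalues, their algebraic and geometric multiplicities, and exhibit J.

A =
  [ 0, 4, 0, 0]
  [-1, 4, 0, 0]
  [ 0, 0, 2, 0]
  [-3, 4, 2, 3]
J_2(2) ⊕ J_1(2) ⊕ J_1(3)

The characteristic polynomial is
  det(x·I − A) = x^4 - 9*x^3 + 30*x^2 - 44*x + 24 = (x - 3)*(x - 2)^3

Eigenvalues and multiplicities (the geometric multiplicity of λ is n − rank(A − λI), which equals the number of Jordan blocks for λ):
  λ = 2: algebraic multiplicity = 3, geometric multiplicity = 2
  λ = 3: algebraic multiplicity = 1, geometric multiplicity = 1

Determining the block sizes for each eigenvalue:
  λ = 2: 2 blocks summing to 3 forces exactly one block of size 2 and the rest size 1 → block sizes [2, 1]
  λ = 3: one block (gm = 1), so the single block has size am = 1 → block sizes [1]

Assembling the blocks gives a Jordan form
J =
  [2, 1, 0, 0]
  [0, 2, 0, 0]
  [0, 0, 2, 0]
  [0, 0, 0, 3]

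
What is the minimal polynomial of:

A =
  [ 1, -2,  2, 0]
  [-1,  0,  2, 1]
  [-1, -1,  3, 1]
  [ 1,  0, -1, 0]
x^3 - 3*x^2 + 3*x - 1

The characteristic polynomial is χ_A(x) = (x - 1)^4, so the eigenvalues are known. The minimal polynomial is
  m_A(x) = Π_λ (x − λ)^{k_λ}
where k_λ is the size of the *largest* Jordan block for λ (equivalently, the smallest k with (A − λI)^k v = 0 for every generalised eigenvector v of λ).

  λ = 1: largest Jordan block has size 3, contributing (x − 1)^3

So m_A(x) = (x - 1)^3 = x^3 - 3*x^2 + 3*x - 1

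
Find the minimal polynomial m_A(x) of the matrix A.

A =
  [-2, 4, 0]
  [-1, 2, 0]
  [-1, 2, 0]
x^2

The characteristic polynomial is χ_A(x) = x^3, so the eigenvalues are known. The minimal polynomial is
  m_A(x) = Π_λ (x − λ)^{k_λ}
where k_λ is the size of the *largest* Jordan block for λ (equivalently, the smallest k with (A − λI)^k v = 0 for every generalised eigenvector v of λ).

  λ = 0: largest Jordan block has size 2, contributing (x − 0)^2

So m_A(x) = x^2 = x^2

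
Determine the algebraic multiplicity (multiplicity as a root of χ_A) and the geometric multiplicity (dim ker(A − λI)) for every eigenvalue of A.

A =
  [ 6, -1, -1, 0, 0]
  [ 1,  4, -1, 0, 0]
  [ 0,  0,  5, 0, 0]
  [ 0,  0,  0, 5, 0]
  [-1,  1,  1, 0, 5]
λ = 5: alg = 5, geom = 4

Step 1 — factor the characteristic polynomial to read off the algebraic multiplicities:
  χ_A(x) = (x - 5)^5

Step 2 — compute geometric multiplicities via the rank-nullity identity g(λ) = n − rank(A − λI):
  rank(A − (5)·I) = 1, so dim ker(A − (5)·I) = n − 1 = 4

Summary:
  λ = 5: algebraic multiplicity = 5, geometric multiplicity = 4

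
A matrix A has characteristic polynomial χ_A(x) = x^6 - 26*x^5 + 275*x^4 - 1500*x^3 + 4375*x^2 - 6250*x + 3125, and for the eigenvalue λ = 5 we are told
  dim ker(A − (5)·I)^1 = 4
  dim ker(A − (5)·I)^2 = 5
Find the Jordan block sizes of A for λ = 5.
Block sizes for λ = 5: [2, 1, 1, 1]

From the dimensions of kernels of powers, the number of Jordan blocks of size at least j is d_j − d_{j−1} where d_j = dim ker(N^j) (with d_0 = 0). Computing the differences gives [4, 1].
The number of blocks of size exactly k is (#blocks of size ≥ k) − (#blocks of size ≥ k + 1), so the partition is: 3 block(s) of size 1, 1 block(s) of size 2.
In nonincreasing order the block sizes are [2, 1, 1, 1].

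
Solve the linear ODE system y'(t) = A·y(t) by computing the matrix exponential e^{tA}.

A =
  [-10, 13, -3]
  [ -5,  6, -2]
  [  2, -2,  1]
e^{tA} =
  [5*t^2*exp(-t) - 9*t*exp(-t) + exp(-t), -10*t^2*exp(-t) + 13*t*exp(-t), -5*t^2*exp(-t)/2 - 3*t*exp(-t)]
  [3*t^2*exp(-t) - 5*t*exp(-t), -6*t^2*exp(-t) + 7*t*exp(-t) + exp(-t), -3*t^2*exp(-t)/2 - 2*t*exp(-t)]
  [-2*t^2*exp(-t) + 2*t*exp(-t), 4*t^2*exp(-t) - 2*t*exp(-t), t^2*exp(-t) + 2*t*exp(-t) + exp(-t)]

Strategy: write A = P · J · P⁻¹ where J is a Jordan canonical form, so e^{tA} = P · e^{tJ} · P⁻¹, and e^{tJ} can be computed block-by-block.

A has Jordan form
J =
  [-1,  1,  0]
  [ 0, -1,  1]
  [ 0,  0, -1]
(up to reordering of blocks).

Per-block formulas:
  For a 3×3 Jordan block J_3(-1): exp(t · J_3(-1)) = e^(-1t)·(I + t·N + (t^2/2)·N^2), where N is the 3×3 nilpotent shift.

After assembling e^{tJ} and conjugating by P, we get:

e^{tA} =
  [5*t^2*exp(-t) - 9*t*exp(-t) + exp(-t), -10*t^2*exp(-t) + 13*t*exp(-t), -5*t^2*exp(-t)/2 - 3*t*exp(-t)]
  [3*t^2*exp(-t) - 5*t*exp(-t), -6*t^2*exp(-t) + 7*t*exp(-t) + exp(-t), -3*t^2*exp(-t)/2 - 2*t*exp(-t)]
  [-2*t^2*exp(-t) + 2*t*exp(-t), 4*t^2*exp(-t) - 2*t*exp(-t), t^2*exp(-t) + 2*t*exp(-t) + exp(-t)]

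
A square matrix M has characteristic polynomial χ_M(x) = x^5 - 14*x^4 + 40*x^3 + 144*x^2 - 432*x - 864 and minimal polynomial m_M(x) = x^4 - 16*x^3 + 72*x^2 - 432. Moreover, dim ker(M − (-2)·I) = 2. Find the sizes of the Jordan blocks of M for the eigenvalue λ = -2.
Block sizes for λ = -2: [1, 1]

Step 1 — from the characteristic polynomial, algebraic multiplicity of λ = -2 is 2. From dim ker(M − (-2)·I) = 2, there are exactly 2 Jordan blocks for λ = -2.
Step 2 — from the minimal polynomial, the factor (x + 2) tells us the largest block for λ = -2 has size 1.
Step 3 — with total size 2, 2 blocks, and largest block 1, the block sizes (in nonincreasing order) are [1, 1].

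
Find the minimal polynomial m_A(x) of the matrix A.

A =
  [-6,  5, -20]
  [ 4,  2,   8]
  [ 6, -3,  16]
x^2 - 8*x + 16

The characteristic polynomial is χ_A(x) = (x - 4)^3, so the eigenvalues are known. The minimal polynomial is
  m_A(x) = Π_λ (x − λ)^{k_λ}
where k_λ is the size of the *largest* Jordan block for λ (equivalently, the smallest k with (A − λI)^k v = 0 for every generalised eigenvector v of λ).

  λ = 4: largest Jordan block has size 2, contributing (x − 4)^2

So m_A(x) = (x - 4)^2 = x^2 - 8*x + 16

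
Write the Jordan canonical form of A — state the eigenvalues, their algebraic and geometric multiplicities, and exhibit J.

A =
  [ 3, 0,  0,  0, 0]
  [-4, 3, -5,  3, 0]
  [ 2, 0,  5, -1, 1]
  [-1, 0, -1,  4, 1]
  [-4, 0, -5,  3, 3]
J_1(3) ⊕ J_1(3) ⊕ J_3(4)

The characteristic polynomial is
  det(x·I − A) = x^5 - 18*x^4 + 129*x^3 - 460*x^2 + 816*x - 576 = (x - 4)^3*(x - 3)^2

Eigenvalues and multiplicities (the geometric multiplicity of λ is n − rank(A − λI), which equals the number of Jordan blocks for λ):
  λ = 3: algebraic multiplicity = 2, geometric multiplicity = 2
  λ = 4: algebraic multiplicity = 3, geometric multiplicity = 1

Determining the block sizes for each eigenvalue:
  λ = 3: gm = am = 2, so every block has size 1 → block sizes [1, 1]
  λ = 4: one block (gm = 1), so the single block has size am = 3 → block sizes [3]

Assembling the blocks gives a Jordan form
J =
  [3, 0, 0, 0, 0]
  [0, 3, 0, 0, 0]
  [0, 0, 4, 1, 0]
  [0, 0, 0, 4, 1]
  [0, 0, 0, 0, 4]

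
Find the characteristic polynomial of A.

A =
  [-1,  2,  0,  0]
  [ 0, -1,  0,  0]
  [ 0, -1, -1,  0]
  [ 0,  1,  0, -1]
x^4 + 4*x^3 + 6*x^2 + 4*x + 1

Expanding det(x·I − A) (e.g. by cofactor expansion or by noting that A is similar to its Jordan form J, which has the same characteristic polynomial as A) gives
  χ_A(x) = x^4 + 4*x^3 + 6*x^2 + 4*x + 1
which factors as (x + 1)^4. The eigenvalues (with algebraic multiplicities) are λ = -1 with multiplicity 4.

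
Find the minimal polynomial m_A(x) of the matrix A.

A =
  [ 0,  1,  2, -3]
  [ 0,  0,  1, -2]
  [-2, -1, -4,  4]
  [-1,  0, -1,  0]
x^2 + 2*x + 1

The characteristic polynomial is χ_A(x) = (x + 1)^4, so the eigenvalues are known. The minimal polynomial is
  m_A(x) = Π_λ (x − λ)^{k_λ}
where k_λ is the size of the *largest* Jordan block for λ (equivalently, the smallest k with (A − λI)^k v = 0 for every generalised eigenvector v of λ).

  λ = -1: largest Jordan block has size 2, contributing (x + 1)^2

So m_A(x) = (x + 1)^2 = x^2 + 2*x + 1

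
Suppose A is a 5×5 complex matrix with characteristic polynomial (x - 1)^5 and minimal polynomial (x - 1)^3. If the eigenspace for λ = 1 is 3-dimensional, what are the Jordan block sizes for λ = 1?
Block sizes for λ = 1: [3, 1, 1]

Step 1 — from the characteristic polynomial, algebraic multiplicity of λ = 1 is 5. From dim ker(A − (1)·I) = 3, there are exactly 3 Jordan blocks for λ = 1.
Step 2 — from the minimal polynomial, the factor (x − 1)^3 tells us the largest block for λ = 1 has size 3.
Step 3 — with total size 5, 3 blocks, and largest block 3, the block sizes (in nonincreasing order) are [3, 1, 1].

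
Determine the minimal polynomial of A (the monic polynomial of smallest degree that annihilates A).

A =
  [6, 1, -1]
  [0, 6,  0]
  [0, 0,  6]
x^2 - 12*x + 36

The characteristic polynomial is χ_A(x) = (x - 6)^3, so the eigenvalues are known. The minimal polynomial is
  m_A(x) = Π_λ (x − λ)^{k_λ}
where k_λ is the size of the *largest* Jordan block for λ (equivalently, the smallest k with (A − λI)^k v = 0 for every generalised eigenvector v of λ).

  λ = 6: largest Jordan block has size 2, contributing (x − 6)^2

So m_A(x) = (x - 6)^2 = x^2 - 12*x + 36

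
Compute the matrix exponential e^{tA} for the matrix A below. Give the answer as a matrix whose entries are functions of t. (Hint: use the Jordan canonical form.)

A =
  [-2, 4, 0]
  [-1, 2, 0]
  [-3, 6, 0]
e^{tA} =
  [1 - 2*t, 4*t, 0]
  [-t, 2*t + 1, 0]
  [-3*t, 6*t, 1]

Strategy: write A = P · J · P⁻¹ where J is a Jordan canonical form, so e^{tA} = P · e^{tJ} · P⁻¹, and e^{tJ} can be computed block-by-block.

A has Jordan form
J =
  [0, 1, 0]
  [0, 0, 0]
  [0, 0, 0]
(up to reordering of blocks).

Per-block formulas:
  For a 1×1 block at λ = 0: exp(t · [0]) = [e^(0t)].
  For a 2×2 Jordan block J_2(0): exp(t · J_2(0)) = e^(0t)·(I + t·N), where N is the 2×2 nilpotent shift.

After assembling e^{tJ} and conjugating by P, we get:

e^{tA} =
  [1 - 2*t, 4*t, 0]
  [-t, 2*t + 1, 0]
  [-3*t, 6*t, 1]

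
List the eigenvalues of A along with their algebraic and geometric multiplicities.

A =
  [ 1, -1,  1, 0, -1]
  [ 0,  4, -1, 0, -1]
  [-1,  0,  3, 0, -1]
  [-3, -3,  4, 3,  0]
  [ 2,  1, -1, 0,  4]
λ = 3: alg = 5, geom = 2

Step 1 — factor the characteristic polynomial to read off the algebraic multiplicities:
  χ_A(x) = (x - 3)^5

Step 2 — compute geometric multiplicities via the rank-nullity identity g(λ) = n − rank(A − λI):
  rank(A − (3)·I) = 3, so dim ker(A − (3)·I) = n − 3 = 2

Summary:
  λ = 3: algebraic multiplicity = 5, geometric multiplicity = 2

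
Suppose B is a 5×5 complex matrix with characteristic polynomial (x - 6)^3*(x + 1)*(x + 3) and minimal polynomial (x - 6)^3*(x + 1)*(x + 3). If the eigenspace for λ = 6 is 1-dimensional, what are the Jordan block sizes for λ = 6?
Block sizes for λ = 6: [3]

Step 1 — from the characteristic polynomial, algebraic multiplicity of λ = 6 is 3. From dim ker(B − (6)·I) = 1, there are exactly 1 Jordan blocks for λ = 6.
Step 2 — from the minimal polynomial, the factor (x − 6)^3 tells us the largest block for λ = 6 has size 3.
Step 3 — with total size 3, 1 blocks, and largest block 3, the block sizes (in nonincreasing order) are [3].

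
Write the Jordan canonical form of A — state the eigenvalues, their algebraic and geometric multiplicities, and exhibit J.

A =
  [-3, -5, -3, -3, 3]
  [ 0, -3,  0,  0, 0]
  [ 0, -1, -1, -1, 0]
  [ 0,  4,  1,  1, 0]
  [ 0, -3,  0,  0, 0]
J_2(-3) ⊕ J_2(0) ⊕ J_1(0)

The characteristic polynomial is
  det(x·I − A) = x^5 + 6*x^4 + 9*x^3 = x^3*(x + 3)^2

Eigenvalues and multiplicities (the geometric multiplicity of λ is n − rank(A − λI), which equals the number of Jordan blocks for λ):
  λ = -3: algebraic multiplicity = 2, geometric multiplicity = 1
  λ = 0: algebraic multiplicity = 3, geometric multiplicity = 2

Determining the block sizes for each eigenvalue:
  λ = -3: one block (gm = 1), so the single block has size am = 2 → block sizes [2]
  λ = 0: 2 blocks summing to 3 forces exactly one block of size 2 and the rest size 1 → block sizes [2, 1]

Assembling the blocks gives a Jordan form
J =
  [-3,  1, 0, 0, 0]
  [ 0, -3, 0, 0, 0]
  [ 0,  0, 0, 1, 0]
  [ 0,  0, 0, 0, 0]
  [ 0,  0, 0, 0, 0]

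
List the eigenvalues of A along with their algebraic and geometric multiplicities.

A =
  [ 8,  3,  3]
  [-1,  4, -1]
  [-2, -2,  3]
λ = 5: alg = 3, geom = 2

Step 1 — factor the characteristic polynomial to read off the algebraic multiplicities:
  χ_A(x) = (x - 5)^3

Step 2 — compute geometric multiplicities via the rank-nullity identity g(λ) = n − rank(A − λI):
  rank(A − (5)·I) = 1, so dim ker(A − (5)·I) = n − 1 = 2

Summary:
  λ = 5: algebraic multiplicity = 3, geometric multiplicity = 2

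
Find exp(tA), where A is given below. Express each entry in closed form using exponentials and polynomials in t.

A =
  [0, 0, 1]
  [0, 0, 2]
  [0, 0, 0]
e^{tA} =
  [1, 0, t]
  [0, 1, 2*t]
  [0, 0, 1]

Strategy: write A = P · J · P⁻¹ where J is a Jordan canonical form, so e^{tA} = P · e^{tJ} · P⁻¹, and e^{tJ} can be computed block-by-block.

A has Jordan form
J =
  [0, 1, 0]
  [0, 0, 0]
  [0, 0, 0]
(up to reordering of blocks).

Per-block formulas:
  For a 2×2 Jordan block J_2(0): exp(t · J_2(0)) = e^(0t)·(I + t·N), where N is the 2×2 nilpotent shift.
  For a 1×1 block at λ = 0: exp(t · [0]) = [e^(0t)].

After assembling e^{tJ} and conjugating by P, we get:

e^{tA} =
  [1, 0, t]
  [0, 1, 2*t]
  [0, 0, 1]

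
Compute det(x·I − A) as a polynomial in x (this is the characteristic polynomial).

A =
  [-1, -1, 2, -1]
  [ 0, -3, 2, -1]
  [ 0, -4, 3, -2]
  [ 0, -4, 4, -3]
x^4 + 4*x^3 + 6*x^2 + 4*x + 1

Expanding det(x·I − A) (e.g. by cofactor expansion or by noting that A is similar to its Jordan form J, which has the same characteristic polynomial as A) gives
  χ_A(x) = x^4 + 4*x^3 + 6*x^2 + 4*x + 1
which factors as (x + 1)^4. The eigenvalues (with algebraic multiplicities) are λ = -1 with multiplicity 4.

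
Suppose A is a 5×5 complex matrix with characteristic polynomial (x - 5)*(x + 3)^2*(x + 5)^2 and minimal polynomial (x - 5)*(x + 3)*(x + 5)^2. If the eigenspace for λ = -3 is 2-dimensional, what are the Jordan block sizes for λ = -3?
Block sizes for λ = -3: [1, 1]

Step 1 — from the characteristic polynomial, algebraic multiplicity of λ = -3 is 2. From dim ker(A − (-3)·I) = 2, there are exactly 2 Jordan blocks for λ = -3.
Step 2 — from the minimal polynomial, the factor (x + 3) tells us the largest block for λ = -3 has size 1.
Step 3 — with total size 2, 2 blocks, and largest block 1, the block sizes (in nonincreasing order) are [1, 1].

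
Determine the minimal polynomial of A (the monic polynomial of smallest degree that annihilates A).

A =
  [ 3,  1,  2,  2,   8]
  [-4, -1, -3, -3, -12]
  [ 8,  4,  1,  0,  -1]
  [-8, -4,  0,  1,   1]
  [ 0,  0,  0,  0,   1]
x^3 - 3*x^2 + 3*x - 1

The characteristic polynomial is χ_A(x) = (x - 1)^5, so the eigenvalues are known. The minimal polynomial is
  m_A(x) = Π_λ (x − λ)^{k_λ}
where k_λ is the size of the *largest* Jordan block for λ (equivalently, the smallest k with (A − λI)^k v = 0 for every generalised eigenvector v of λ).

  λ = 1: largest Jordan block has size 3, contributing (x − 1)^3

So m_A(x) = (x - 1)^3 = x^3 - 3*x^2 + 3*x - 1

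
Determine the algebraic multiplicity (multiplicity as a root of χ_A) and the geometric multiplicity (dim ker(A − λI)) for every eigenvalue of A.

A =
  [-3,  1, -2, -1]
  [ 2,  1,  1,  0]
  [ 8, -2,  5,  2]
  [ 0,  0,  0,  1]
λ = 1: alg = 4, geom = 2

Step 1 — factor the characteristic polynomial to read off the algebraic multiplicities:
  χ_A(x) = (x - 1)^4

Step 2 — compute geometric multiplicities via the rank-nullity identity g(λ) = n − rank(A − λI):
  rank(A − (1)·I) = 2, so dim ker(A − (1)·I) = n − 2 = 2

Summary:
  λ = 1: algebraic multiplicity = 4, geometric multiplicity = 2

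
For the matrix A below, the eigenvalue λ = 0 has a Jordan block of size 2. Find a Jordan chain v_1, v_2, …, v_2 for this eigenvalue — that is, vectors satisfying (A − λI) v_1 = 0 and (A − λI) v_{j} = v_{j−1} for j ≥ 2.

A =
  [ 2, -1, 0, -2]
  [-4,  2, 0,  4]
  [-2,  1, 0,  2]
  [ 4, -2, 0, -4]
A Jordan chain for λ = 0 of length 2:
v_1 = (2, -4, -2, 4)ᵀ
v_2 = (1, 0, 0, 0)ᵀ

Let N = A − (0)·I. We want v_2 with N^2 v_2 = 0 but N^1 v_2 ≠ 0; then v_{j-1} := N · v_j for j = 2, …, 2.

Pick v_2 = (1, 0, 0, 0)ᵀ.
Then v_1 = N · v_2 = (2, -4, -2, 4)ᵀ.

Sanity check: (A − (0)·I) v_1 = (0, 0, 0, 0)ᵀ = 0. ✓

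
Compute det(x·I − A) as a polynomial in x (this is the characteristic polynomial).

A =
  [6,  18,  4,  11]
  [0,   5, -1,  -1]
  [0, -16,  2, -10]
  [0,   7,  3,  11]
x^4 - 24*x^3 + 216*x^2 - 864*x + 1296

Expanding det(x·I − A) (e.g. by cofactor expansion or by noting that A is similar to its Jordan form J, which has the same characteristic polynomial as A) gives
  χ_A(x) = x^4 - 24*x^3 + 216*x^2 - 864*x + 1296
which factors as (x - 6)^4. The eigenvalues (with algebraic multiplicities) are λ = 6 with multiplicity 4.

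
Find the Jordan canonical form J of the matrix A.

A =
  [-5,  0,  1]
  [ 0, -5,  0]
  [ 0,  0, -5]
J_2(-5) ⊕ J_1(-5)

The characteristic polynomial is
  det(x·I − A) = x^3 + 15*x^2 + 75*x + 125 = (x + 5)^3

Eigenvalues and multiplicities (the geometric multiplicity of λ is n − rank(A − λI), which equals the number of Jordan blocks for λ):
  λ = -5: algebraic multiplicity = 3, geometric multiplicity = 2

Determining the block sizes for each eigenvalue:
  λ = -5: 2 blocks summing to 3 forces exactly one block of size 2 and the rest size 1 → block sizes [2, 1]

Assembling the blocks gives a Jordan form
J =
  [-5,  1,  0]
  [ 0, -5,  0]
  [ 0,  0, -5]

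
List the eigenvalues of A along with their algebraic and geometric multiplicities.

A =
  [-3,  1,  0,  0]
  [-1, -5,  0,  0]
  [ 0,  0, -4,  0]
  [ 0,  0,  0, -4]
λ = -4: alg = 4, geom = 3

Step 1 — factor the characteristic polynomial to read off the algebraic multiplicities:
  χ_A(x) = (x + 4)^4

Step 2 — compute geometric multiplicities via the rank-nullity identity g(λ) = n − rank(A − λI):
  rank(A − (-4)·I) = 1, so dim ker(A − (-4)·I) = n − 1 = 3

Summary:
  λ = -4: algebraic multiplicity = 4, geometric multiplicity = 3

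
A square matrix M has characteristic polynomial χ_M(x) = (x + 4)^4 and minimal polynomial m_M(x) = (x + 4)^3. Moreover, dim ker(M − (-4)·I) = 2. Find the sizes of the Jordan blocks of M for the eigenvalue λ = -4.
Block sizes for λ = -4: [3, 1]

Step 1 — from the characteristic polynomial, algebraic multiplicity of λ = -4 is 4. From dim ker(M − (-4)·I) = 2, there are exactly 2 Jordan blocks for λ = -4.
Step 2 — from the minimal polynomial, the factor (x + 4)^3 tells us the largest block for λ = -4 has size 3.
Step 3 — with total size 4, 2 blocks, and largest block 3, the block sizes (in nonincreasing order) are [3, 1].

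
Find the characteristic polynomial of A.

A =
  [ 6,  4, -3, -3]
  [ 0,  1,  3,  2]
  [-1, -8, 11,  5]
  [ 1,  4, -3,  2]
x^4 - 20*x^3 + 150*x^2 - 500*x + 625

Expanding det(x·I − A) (e.g. by cofactor expansion or by noting that A is similar to its Jordan form J, which has the same characteristic polynomial as A) gives
  χ_A(x) = x^4 - 20*x^3 + 150*x^2 - 500*x + 625
which factors as (x - 5)^4. The eigenvalues (with algebraic multiplicities) are λ = 5 with multiplicity 4.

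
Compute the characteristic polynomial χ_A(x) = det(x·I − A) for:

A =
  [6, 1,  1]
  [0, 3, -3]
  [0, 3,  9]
x^3 - 18*x^2 + 108*x - 216

Expanding det(x·I − A) (e.g. by cofactor expansion or by noting that A is similar to its Jordan form J, which has the same characteristic polynomial as A) gives
  χ_A(x) = x^3 - 18*x^2 + 108*x - 216
which factors as (x - 6)^3. The eigenvalues (with algebraic multiplicities) are λ = 6 with multiplicity 3.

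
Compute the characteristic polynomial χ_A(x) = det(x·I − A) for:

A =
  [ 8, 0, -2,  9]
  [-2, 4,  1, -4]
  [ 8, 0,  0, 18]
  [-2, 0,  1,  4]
x^4 - 16*x^3 + 96*x^2 - 256*x + 256

Expanding det(x·I − A) (e.g. by cofactor expansion or by noting that A is similar to its Jordan form J, which has the same characteristic polynomial as A) gives
  χ_A(x) = x^4 - 16*x^3 + 96*x^2 - 256*x + 256
which factors as (x - 4)^4. The eigenvalues (with algebraic multiplicities) are λ = 4 with multiplicity 4.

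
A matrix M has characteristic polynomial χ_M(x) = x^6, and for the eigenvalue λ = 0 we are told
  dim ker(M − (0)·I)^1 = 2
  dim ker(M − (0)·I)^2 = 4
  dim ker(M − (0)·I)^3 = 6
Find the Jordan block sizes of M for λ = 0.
Block sizes for λ = 0: [3, 3]

From the dimensions of kernels of powers, the number of Jordan blocks of size at least j is d_j − d_{j−1} where d_j = dim ker(N^j) (with d_0 = 0). Computing the differences gives [2, 2, 2].
The number of blocks of size exactly k is (#blocks of size ≥ k) − (#blocks of size ≥ k + 1), so the partition is: 2 block(s) of size 3.
In nonincreasing order the block sizes are [3, 3].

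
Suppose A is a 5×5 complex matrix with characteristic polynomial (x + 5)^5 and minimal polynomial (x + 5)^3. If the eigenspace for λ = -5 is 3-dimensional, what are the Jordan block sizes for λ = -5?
Block sizes for λ = -5: [3, 1, 1]

Step 1 — from the characteristic polynomial, algebraic multiplicity of λ = -5 is 5. From dim ker(A − (-5)·I) = 3, there are exactly 3 Jordan blocks for λ = -5.
Step 2 — from the minimal polynomial, the factor (x + 5)^3 tells us the largest block for λ = -5 has size 3.
Step 3 — with total size 5, 3 blocks, and largest block 3, the block sizes (in nonincreasing order) are [3, 1, 1].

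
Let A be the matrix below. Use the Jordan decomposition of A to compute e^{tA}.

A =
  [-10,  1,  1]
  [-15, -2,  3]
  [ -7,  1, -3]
e^{tA} =
  [3*t^2*exp(-5*t)/2 - 5*t*exp(-5*t) + exp(-5*t), -t^2*exp(-5*t)/2 + t*exp(-5*t), t*exp(-5*t)]
  [9*t^2*exp(-5*t)/2 - 15*t*exp(-5*t), -3*t^2*exp(-5*t)/2 + 3*t*exp(-5*t) + exp(-5*t), 3*t*exp(-5*t)]
  [3*t^2*exp(-5*t) - 7*t*exp(-5*t), -t^2*exp(-5*t) + t*exp(-5*t), 2*t*exp(-5*t) + exp(-5*t)]

Strategy: write A = P · J · P⁻¹ where J is a Jordan canonical form, so e^{tA} = P · e^{tJ} · P⁻¹, and e^{tJ} can be computed block-by-block.

A has Jordan form
J =
  [-5,  1,  0]
  [ 0, -5,  1]
  [ 0,  0, -5]
(up to reordering of blocks).

Per-block formulas:
  For a 3×3 Jordan block J_3(-5): exp(t · J_3(-5)) = e^(-5t)·(I + t·N + (t^2/2)·N^2), where N is the 3×3 nilpotent shift.

After assembling e^{tJ} and conjugating by P, we get:

e^{tA} =
  [3*t^2*exp(-5*t)/2 - 5*t*exp(-5*t) + exp(-5*t), -t^2*exp(-5*t)/2 + t*exp(-5*t), t*exp(-5*t)]
  [9*t^2*exp(-5*t)/2 - 15*t*exp(-5*t), -3*t^2*exp(-5*t)/2 + 3*t*exp(-5*t) + exp(-5*t), 3*t*exp(-5*t)]
  [3*t^2*exp(-5*t) - 7*t*exp(-5*t), -t^2*exp(-5*t) + t*exp(-5*t), 2*t*exp(-5*t) + exp(-5*t)]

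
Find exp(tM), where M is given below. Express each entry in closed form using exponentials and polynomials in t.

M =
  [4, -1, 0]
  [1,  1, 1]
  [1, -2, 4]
e^{tM} =
  [t*exp(3*t) + exp(3*t), t^2*exp(3*t)/2 - t*exp(3*t), -t^2*exp(3*t)/2]
  [t*exp(3*t), t^2*exp(3*t)/2 - 2*t*exp(3*t) + exp(3*t), -t^2*exp(3*t)/2 + t*exp(3*t)]
  [t*exp(3*t), t^2*exp(3*t)/2 - 2*t*exp(3*t), -t^2*exp(3*t)/2 + t*exp(3*t) + exp(3*t)]

Strategy: write M = P · J · P⁻¹ where J is a Jordan canonical form, so e^{tM} = P · e^{tJ} · P⁻¹, and e^{tJ} can be computed block-by-block.

M has Jordan form
J =
  [3, 1, 0]
  [0, 3, 1]
  [0, 0, 3]
(up to reordering of blocks).

Per-block formulas:
  For a 3×3 Jordan block J_3(3): exp(t · J_3(3)) = e^(3t)·(I + t·N + (t^2/2)·N^2), where N is the 3×3 nilpotent shift.

After assembling e^{tJ} and conjugating by P, we get:

e^{tM} =
  [t*exp(3*t) + exp(3*t), t^2*exp(3*t)/2 - t*exp(3*t), -t^2*exp(3*t)/2]
  [t*exp(3*t), t^2*exp(3*t)/2 - 2*t*exp(3*t) + exp(3*t), -t^2*exp(3*t)/2 + t*exp(3*t)]
  [t*exp(3*t), t^2*exp(3*t)/2 - 2*t*exp(3*t), -t^2*exp(3*t)/2 + t*exp(3*t) + exp(3*t)]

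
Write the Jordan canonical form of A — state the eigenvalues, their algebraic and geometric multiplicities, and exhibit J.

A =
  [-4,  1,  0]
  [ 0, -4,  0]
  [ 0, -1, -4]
J_2(-4) ⊕ J_1(-4)

The characteristic polynomial is
  det(x·I − A) = x^3 + 12*x^2 + 48*x + 64 = (x + 4)^3

Eigenvalues and multiplicities (the geometric multiplicity of λ is n − rank(A − λI), which equals the number of Jordan blocks for λ):
  λ = -4: algebraic multiplicity = 3, geometric multiplicity = 2

Determining the block sizes for each eigenvalue:
  λ = -4: 2 blocks summing to 3 forces exactly one block of size 2 and the rest size 1 → block sizes [2, 1]

Assembling the blocks gives a Jordan form
J =
  [-4,  1,  0]
  [ 0, -4,  0]
  [ 0,  0, -4]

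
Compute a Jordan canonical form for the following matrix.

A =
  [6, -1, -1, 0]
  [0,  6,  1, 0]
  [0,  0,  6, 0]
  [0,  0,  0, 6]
J_3(6) ⊕ J_1(6)

The characteristic polynomial is
  det(x·I − A) = x^4 - 24*x^3 + 216*x^2 - 864*x + 1296 = (x - 6)^4

Eigenvalues and multiplicities (the geometric multiplicity of λ is n − rank(A − λI), which equals the number of Jordan blocks for λ):
  λ = 6: algebraic multiplicity = 4, geometric multiplicity = 2

Determining the block sizes for each eigenvalue:
  λ = 6: with am = 4 and gm = 2, the partition is not yet determined (e.g. several partitions of 4 into 2 parts exist). Let N = A − (6)·I. Computing rank(N^1) = 2, rank(N^2) = 1, rank(N^3) = 0; the number of blocks of size ≥ j is rank(N^{j−1}) − rank(N^j), giving [2, 1, 1]. So we have 1 block(s) of size 3, 1 block(s) of size 1 → block sizes [3, 1]

Assembling the blocks gives a Jordan form
J =
  [6, 1, 0, 0]
  [0, 6, 1, 0]
  [0, 0, 6, 0]
  [0, 0, 0, 6]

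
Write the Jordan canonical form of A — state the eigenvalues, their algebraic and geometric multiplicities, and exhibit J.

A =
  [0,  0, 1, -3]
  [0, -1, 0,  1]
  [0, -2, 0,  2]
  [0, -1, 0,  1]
J_3(0) ⊕ J_1(0)

The characteristic polynomial is
  det(x·I − A) = x^4

Eigenvalues and multiplicities (the geometric multiplicity of λ is n − rank(A − λI), which equals the number of Jordan blocks for λ):
  λ = 0: algebraic multiplicity = 4, geometric multiplicity = 2

Determining the block sizes for each eigenvalue:
  λ = 0: with am = 4 and gm = 2, the partition is not yet determined (e.g. several partitions of 4 into 2 parts exist). Let N = A − (0)·I. Computing rank(N^1) = 2, rank(N^2) = 1, rank(N^3) = 0; the number of blocks of size ≥ j is rank(N^{j−1}) − rank(N^j), giving [2, 1, 1]. So we have 1 block(s) of size 3, 1 block(s) of size 1 → block sizes [3, 1]

Assembling the blocks gives a Jordan form
J =
  [0, 1, 0, 0]
  [0, 0, 1, 0]
  [0, 0, 0, 0]
  [0, 0, 0, 0]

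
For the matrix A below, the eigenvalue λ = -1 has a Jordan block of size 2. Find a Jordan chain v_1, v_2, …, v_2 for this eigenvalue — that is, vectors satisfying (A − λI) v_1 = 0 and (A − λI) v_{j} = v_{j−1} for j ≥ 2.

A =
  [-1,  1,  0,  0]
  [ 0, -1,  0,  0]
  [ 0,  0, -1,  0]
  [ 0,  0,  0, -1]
A Jordan chain for λ = -1 of length 2:
v_1 = (1, 0, 0, 0)ᵀ
v_2 = (0, 1, 0, 0)ᵀ

Let N = A − (-1)·I. We want v_2 with N^2 v_2 = 0 but N^1 v_2 ≠ 0; then v_{j-1} := N · v_j for j = 2, …, 2.

Pick v_2 = (0, 1, 0, 0)ᵀ.
Then v_1 = N · v_2 = (1, 0, 0, 0)ᵀ.

Sanity check: (A − (-1)·I) v_1 = (0, 0, 0, 0)ᵀ = 0. ✓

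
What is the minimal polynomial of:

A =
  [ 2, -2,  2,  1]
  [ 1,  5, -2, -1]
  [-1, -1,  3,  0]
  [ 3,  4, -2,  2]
x^2 - 6*x + 9

The characteristic polynomial is χ_A(x) = (x - 3)^4, so the eigenvalues are known. The minimal polynomial is
  m_A(x) = Π_λ (x − λ)^{k_λ}
where k_λ is the size of the *largest* Jordan block for λ (equivalently, the smallest k with (A − λI)^k v = 0 for every generalised eigenvector v of λ).

  λ = 3: largest Jordan block has size 2, contributing (x − 3)^2

So m_A(x) = (x - 3)^2 = x^2 - 6*x + 9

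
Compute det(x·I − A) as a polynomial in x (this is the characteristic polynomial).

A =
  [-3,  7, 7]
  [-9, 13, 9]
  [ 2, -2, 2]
x^3 - 12*x^2 + 48*x - 64

Expanding det(x·I − A) (e.g. by cofactor expansion or by noting that A is similar to its Jordan form J, which has the same characteristic polynomial as A) gives
  χ_A(x) = x^3 - 12*x^2 + 48*x - 64
which factors as (x - 4)^3. The eigenvalues (with algebraic multiplicities) are λ = 4 with multiplicity 3.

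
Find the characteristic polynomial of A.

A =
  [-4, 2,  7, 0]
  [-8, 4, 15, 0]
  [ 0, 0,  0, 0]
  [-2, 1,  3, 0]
x^4

Expanding det(x·I − A) (e.g. by cofactor expansion or by noting that A is similar to its Jordan form J, which has the same characteristic polynomial as A) gives
  χ_A(x) = x^4
which factors as x^4. The eigenvalues (with algebraic multiplicities) are λ = 0 with multiplicity 4.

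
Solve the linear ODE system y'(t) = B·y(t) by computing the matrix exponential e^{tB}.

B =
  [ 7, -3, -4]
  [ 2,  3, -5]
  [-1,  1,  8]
e^{tB} =
  [-t^2*exp(6*t)/2 + t*exp(6*t) + exp(6*t), t^2*exp(6*t) - 3*t*exp(6*t), 3*t^2*exp(6*t)/2 - 4*t*exp(6*t)]
  [t^2*exp(6*t)/2 + 2*t*exp(6*t), -t^2*exp(6*t) - 3*t*exp(6*t) + exp(6*t), -3*t^2*exp(6*t)/2 - 5*t*exp(6*t)]
  [-t^2*exp(6*t)/2 - t*exp(6*t), t^2*exp(6*t) + t*exp(6*t), 3*t^2*exp(6*t)/2 + 2*t*exp(6*t) + exp(6*t)]

Strategy: write B = P · J · P⁻¹ where J is a Jordan canonical form, so e^{tB} = P · e^{tJ} · P⁻¹, and e^{tJ} can be computed block-by-block.

B has Jordan form
J =
  [6, 1, 0]
  [0, 6, 1]
  [0, 0, 6]
(up to reordering of blocks).

Per-block formulas:
  For a 3×3 Jordan block J_3(6): exp(t · J_3(6)) = e^(6t)·(I + t·N + (t^2/2)·N^2), where N is the 3×3 nilpotent shift.

After assembling e^{tJ} and conjugating by P, we get:

e^{tB} =
  [-t^2*exp(6*t)/2 + t*exp(6*t) + exp(6*t), t^2*exp(6*t) - 3*t*exp(6*t), 3*t^2*exp(6*t)/2 - 4*t*exp(6*t)]
  [t^2*exp(6*t)/2 + 2*t*exp(6*t), -t^2*exp(6*t) - 3*t*exp(6*t) + exp(6*t), -3*t^2*exp(6*t)/2 - 5*t*exp(6*t)]
  [-t^2*exp(6*t)/2 - t*exp(6*t), t^2*exp(6*t) + t*exp(6*t), 3*t^2*exp(6*t)/2 + 2*t*exp(6*t) + exp(6*t)]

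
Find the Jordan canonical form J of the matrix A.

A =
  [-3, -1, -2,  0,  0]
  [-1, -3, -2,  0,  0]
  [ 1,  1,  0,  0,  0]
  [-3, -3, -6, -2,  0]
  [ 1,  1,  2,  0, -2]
J_2(-2) ⊕ J_1(-2) ⊕ J_1(-2) ⊕ J_1(-2)

The characteristic polynomial is
  det(x·I − A) = x^5 + 10*x^4 + 40*x^3 + 80*x^2 + 80*x + 32 = (x + 2)^5

Eigenvalues and multiplicities (the geometric multiplicity of λ is n − rank(A − λI), which equals the number of Jordan blocks for λ):
  λ = -2: algebraic multiplicity = 5, geometric multiplicity = 4

Determining the block sizes for each eigenvalue:
  λ = -2: 4 blocks summing to 5 forces exactly one block of size 2 and the rest size 1 → block sizes [2, 1, 1, 1]

Assembling the blocks gives a Jordan form
J =
  [-2,  1,  0,  0,  0]
  [ 0, -2,  0,  0,  0]
  [ 0,  0, -2,  0,  0]
  [ 0,  0,  0, -2,  0]
  [ 0,  0,  0,  0, -2]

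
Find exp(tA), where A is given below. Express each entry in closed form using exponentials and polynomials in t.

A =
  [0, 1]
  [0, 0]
e^{tA} =
  [1, t]
  [0, 1]

Strategy: write A = P · J · P⁻¹ where J is a Jordan canonical form, so e^{tA} = P · e^{tJ} · P⁻¹, and e^{tJ} can be computed block-by-block.

A has Jordan form
J =
  [0, 1]
  [0, 0]
(up to reordering of blocks).

Per-block formulas:
  For a 2×2 Jordan block J_2(0): exp(t · J_2(0)) = e^(0t)·(I + t·N), where N is the 2×2 nilpotent shift.

After assembling e^{tJ} and conjugating by P, we get:

e^{tA} =
  [1, t]
  [0, 1]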